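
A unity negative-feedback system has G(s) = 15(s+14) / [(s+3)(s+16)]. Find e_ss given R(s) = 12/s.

G(s) has no factors of s in the denominator, so the system is type 0.
K_p = lim_{s→0} G(s) = 15·14 / (3·16) = 4.375.
e_ss = 12/(1 + K_p) = 12/5.375 = 96/43.

96/43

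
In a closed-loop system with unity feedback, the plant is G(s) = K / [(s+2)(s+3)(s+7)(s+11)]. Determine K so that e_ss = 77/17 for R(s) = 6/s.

150

No free integrators in G(s): this is a type 0 system.
K_p = lim_{s→0} G(s) = K / (2·3·7·11) = (1/462)·K.
e_ss = 6/(1 + K_p) = 77/17 ⇒ 1 + (1/462)·K = 102/77 ⇒ K = 150.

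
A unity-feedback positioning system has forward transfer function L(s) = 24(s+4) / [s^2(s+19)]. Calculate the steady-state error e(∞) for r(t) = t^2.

19/48

System type = 2 (two poles at s=0).
K_a = lim_{s→0} s^2·L(s) = 24·4 / (19) = 96/19.
r(t) = t^2 gives R(s) = 2/s^3.
e_ss = 2/K_a = 2/(96/19) = 19/48.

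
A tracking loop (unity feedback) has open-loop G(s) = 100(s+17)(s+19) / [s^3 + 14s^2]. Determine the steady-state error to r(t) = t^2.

7/8075

Lowest-order denominator term is 14s^2, so the open loop has 2 poles at the origin → type 2 system.
K_a = lim_{s→0} s^2·G(s) = 100·17·19 / 14 = 16150/7.
r(t) = t^2 gives R(s) = 2/s^3.
e_ss = 2/K_a = 2/(16150/7) = 7/8075.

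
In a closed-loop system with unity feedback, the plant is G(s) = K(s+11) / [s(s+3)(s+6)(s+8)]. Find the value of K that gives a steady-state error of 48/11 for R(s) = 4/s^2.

12

The open loop has one pole at the origin → type 1 system.
K_v = lim_{s→0} s·G(s) = K·11 / (3·6·8) = (11/144)·K.
e_ss = 4/K_v = 48/11 ⇒ K_v = 11/12 ⇒ K = (11/12)/(11/144) = 12.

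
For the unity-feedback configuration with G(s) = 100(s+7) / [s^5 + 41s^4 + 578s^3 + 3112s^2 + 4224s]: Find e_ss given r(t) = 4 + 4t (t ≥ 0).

4224/175

Factoring s from the denominator leaves a polynomial with constant term 4224, so the system is type 1. Taking each input component in turn:
  • 4: tracked with zero error.
  • 4t: e_ss = 4/K_v with K_v=175/1056 → 4224/175.
Total e_ss = 4224/175.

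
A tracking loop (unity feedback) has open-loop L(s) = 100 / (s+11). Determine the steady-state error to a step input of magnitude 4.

L(s) has no factors of s in the denominator, so the system is type 0.
K_p = lim_{s→0} L(s) = 100 / (11) = 100/11.
e_ss = 4/(1 + K_p) = 4/(111/11) = 44/111.

44/111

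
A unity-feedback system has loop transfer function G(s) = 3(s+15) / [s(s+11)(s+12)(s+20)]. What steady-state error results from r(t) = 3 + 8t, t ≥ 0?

1408/3

One free integrator in G(s): this is a type 1 system. Taking each input component in turn:
  • 3: tracked with zero error.
  • 8t: e_ss = 8/K_v with K_v=3/176 → 1408/3.
Total e_ss = 1408/3.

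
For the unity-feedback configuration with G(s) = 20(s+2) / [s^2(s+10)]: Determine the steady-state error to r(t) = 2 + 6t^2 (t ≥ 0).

3

Two free integrators in G(s): this is a type 2 system. By superposition:
  • 2: tracked with zero error.
  • 6t^2: e_ss = 12/K_a with K_a=4 → 3.
Total e_ss = 3.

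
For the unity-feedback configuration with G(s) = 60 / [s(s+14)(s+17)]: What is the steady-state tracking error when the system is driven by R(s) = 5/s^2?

One free integrator in G(s): this is a type 1 system.
K_v = lim_{s→0} s·G(s) = 60 / (14·17) = 30/119.
e_ss = 5/K_v = 5/(30/119) = 119/6.

119/6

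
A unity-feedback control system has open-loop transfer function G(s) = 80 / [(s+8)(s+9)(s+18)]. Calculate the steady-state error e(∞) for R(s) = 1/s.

81/86

No free integrators in G(s): this is a type 0 system.
K_p = lim_{s→0} G(s) = 80 / (8·9·18) = 5/81.
e_ss = 1/(1 + K_p) = 1/(86/81) = 81/86.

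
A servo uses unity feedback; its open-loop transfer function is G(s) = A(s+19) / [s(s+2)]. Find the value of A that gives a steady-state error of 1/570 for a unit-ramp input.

One free integrator in G(s): this is a type 1 system.
K_v = lim_{s→0} s·G(s) = A·19 / (2) = 9.5·A.
e_ss = 1/K_v = 1/570 ⇒ K_v = 570 ⇒ A = 570/9.5 = 60.

60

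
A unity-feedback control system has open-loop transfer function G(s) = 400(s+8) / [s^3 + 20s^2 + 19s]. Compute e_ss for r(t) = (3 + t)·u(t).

19/3200

The denominator has no term below 19s — 1 pole at s=0, type 1. Treating each term separately:
  • 3: tracked with zero error.
  • t: e_ss = 1/K_v with K_v=3200/19 → 19/3200.
Total e_ss = 19/3200.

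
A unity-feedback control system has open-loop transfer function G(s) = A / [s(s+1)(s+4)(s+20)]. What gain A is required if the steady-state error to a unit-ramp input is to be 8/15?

One free integrator in G(s): this is a type 1 system.
K_v = lim_{s→0} s·G(s) = A / (1·4·20) = 0.0125·A.
e_ss = 1/K_v = 8/15 ⇒ K_v = 1.875 ⇒ A = 1.875/0.0125 = 150.

150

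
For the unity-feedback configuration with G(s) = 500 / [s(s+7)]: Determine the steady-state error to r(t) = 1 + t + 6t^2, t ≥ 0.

System type = 1 (one pole at s=0). By superposition:
  • 1: tracked with zero error.
  • t: e_ss = 1/K_v with K_v=500/7 → 0.014.
  • 6t^2: a type-1 system cannot track it, e_ss → ∞.
The unbounded component dominates.

infinity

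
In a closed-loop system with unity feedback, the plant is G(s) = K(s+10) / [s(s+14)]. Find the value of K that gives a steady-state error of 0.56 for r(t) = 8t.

20

System type = 1 (one pole at s=0).
K_v = lim_{s→0} s·G(s) = K·10 / (14) = (5/7)·K.
e_ss = 8/K_v = 0.56 ⇒ K_v = 100/7 ⇒ K = (100/7)/(5/7) = 20.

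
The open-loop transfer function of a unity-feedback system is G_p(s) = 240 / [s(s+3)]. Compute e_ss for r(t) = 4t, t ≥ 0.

System type = 1 (one pole at s=0).
K_v = lim_{s→0} s·G_p(s) = 240 / (3) = 80.
e_ss = 4/K_v = 4/80 = 0.05.

0.05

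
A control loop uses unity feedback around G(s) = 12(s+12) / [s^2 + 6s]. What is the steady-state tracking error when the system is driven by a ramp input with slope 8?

1/3

Factoring s from the denominator leaves a polynomial with constant term 6, so the system is type 1.
K_v = lim_{s→0} s·G(s) = 12·12 / 6 = 24.
e_ss = 8/K_v = 8/24 = 1/3.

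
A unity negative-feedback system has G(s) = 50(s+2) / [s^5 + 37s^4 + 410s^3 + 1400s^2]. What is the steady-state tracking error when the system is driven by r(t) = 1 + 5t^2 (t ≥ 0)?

140

Factoring s^2 from the denominator leaves a polynomial with constant term 1400, so the system is type 2. Treating each term separately:
  • 1: tracked with zero error.
  • 5t^2: e_ss = 10/K_a with K_a=1/14 → 140.
Total e_ss = 140.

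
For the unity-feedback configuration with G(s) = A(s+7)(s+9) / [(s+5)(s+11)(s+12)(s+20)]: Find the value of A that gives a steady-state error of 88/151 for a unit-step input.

150

The open loop has no poles at the origin → type 0 system.
K_p = lim_{s→0} G(s) = A·7·9 / (5·11·12·20) = (21/4400)·A.
e_ss = 1/(1 + K_p) = 88/151 ⇒ 1 + (21/4400)·A = 151/88 ⇒ A = 150.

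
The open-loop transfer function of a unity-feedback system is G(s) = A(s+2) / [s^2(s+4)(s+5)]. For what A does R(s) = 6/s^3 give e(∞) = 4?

15

Two free integrators in G(s): this is a type 2 system.
K_a = lim_{s→0} s^2·G(s) = A·2 / (4·5) = 0.1·A.
e_ss = 6/K_a = 4 ⇒ K_a = 1.5 ⇒ A = 1.5/0.1 = 15.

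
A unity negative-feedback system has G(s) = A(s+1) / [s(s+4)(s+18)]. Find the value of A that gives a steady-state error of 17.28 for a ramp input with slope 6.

The open loop has one pole at the origin → type 1 system.
K_v = lim_{s→0} s·G(s) = A·1 / (4·18) = (1/72)·A.
e_ss = 6/K_v = 17.28 ⇒ K_v = 25/72 ⇒ A = (25/72)/(1/72) = 25.

25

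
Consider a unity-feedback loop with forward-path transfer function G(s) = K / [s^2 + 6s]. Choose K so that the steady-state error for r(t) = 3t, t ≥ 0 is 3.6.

Lowest-order denominator term is 6s, so the open loop has 1 pole at the origin → type 1 system.
K_v = lim_{s→0} s·G(s) = K / 6 = (1/6)·K.
e_ss = 3/K_v = 3.6 ⇒ K_v = 5/6 ⇒ K = (5/6)/(1/6) = 5.

5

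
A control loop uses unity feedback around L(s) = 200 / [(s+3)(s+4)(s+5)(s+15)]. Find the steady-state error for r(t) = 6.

54/11

The open loop has no poles at the origin → type 0 system.
K_p = lim_{s→0} L(s) = 200 / (3·4·5·15) = 2/9.
e_ss = 6/(1 + K_p) = 6/(11/9) = 54/11.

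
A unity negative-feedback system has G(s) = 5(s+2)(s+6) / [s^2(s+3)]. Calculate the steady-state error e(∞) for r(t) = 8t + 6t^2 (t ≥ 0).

G(s) has two factors of s in the denominator, so the system is type 2. By superposition:
  • 8t: tracked with zero error.
  • 6t^2: e_ss = 12/K_a with K_a=20 → 0.6.
Total e_ss = 0.6.

0.6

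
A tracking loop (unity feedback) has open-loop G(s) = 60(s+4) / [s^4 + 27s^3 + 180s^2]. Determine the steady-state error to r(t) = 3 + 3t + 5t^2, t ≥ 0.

7.5

The denominator has no term below 180s^2 — 2 poles at s=0, type 2. Treating each term separately:
  • 3: tracked with zero error.
  • 3t: tracked with zero error.
  • 5t^2: e_ss = 10/K_a with K_a=4/3 → 7.5.
Total e_ss = 7.5.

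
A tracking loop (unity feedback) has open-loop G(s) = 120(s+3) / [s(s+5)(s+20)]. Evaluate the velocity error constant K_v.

One free integrator in G(s): this is a type 1 system.
K_v = lim_{s→0} s·G(s) = 120·3 / (5·20) = 3.6.

3.6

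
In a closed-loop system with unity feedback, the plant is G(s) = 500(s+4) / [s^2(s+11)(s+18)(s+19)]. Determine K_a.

1000/1881

The open loop has two poles at the origin → type 2 system.
K_a = lim_{s→0} s^2·G(s) = 500·4 / (11·18·19) = 1000/1881.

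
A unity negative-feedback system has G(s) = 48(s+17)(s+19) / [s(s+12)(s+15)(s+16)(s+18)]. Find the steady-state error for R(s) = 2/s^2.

The open loop has one pole at the origin → type 1 system.
K_v = lim_{s→0} s·G(s) = 48·17·19 / (12·15·16·18) = 323/1080.
e_ss = 2/K_v = 2/(323/1080) = 2160/323.

2160/323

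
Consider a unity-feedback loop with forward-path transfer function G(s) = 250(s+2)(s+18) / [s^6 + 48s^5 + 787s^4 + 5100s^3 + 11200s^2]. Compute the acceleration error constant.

Factoring s^2 from the denominator leaves a polynomial with constant term 11200, so the system is type 2.
K_a = lim_{s→0} s^2·G(s) = 250·2·18 / 11200 = 45/56.

45/56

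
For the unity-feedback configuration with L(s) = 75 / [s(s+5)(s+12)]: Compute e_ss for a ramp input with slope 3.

System type = 1 (one pole at s=0).
K_v = lim_{s→0} s·L(s) = 75 / (5·12) = 1.25.
e_ss = 3/K_v = 3/1.25 = 2.4.

2.4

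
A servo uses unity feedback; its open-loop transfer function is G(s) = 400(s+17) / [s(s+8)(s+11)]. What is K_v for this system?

850/11

System type = 1 (one pole at s=0).
K_v = lim_{s→0} s·G(s) = 400·17 / (8·11) = 850/11.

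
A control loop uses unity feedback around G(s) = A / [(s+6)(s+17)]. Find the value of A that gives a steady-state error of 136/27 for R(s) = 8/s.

System type = 0 (no poles at s=0).
K_p = lim_{s→0} G(s) = A / (6·17) = (1/102)·A.
e_ss = 8/(1 + K_p) = 136/27 ⇒ 1 + (1/102)·A = 27/17 ⇒ A = 60.

60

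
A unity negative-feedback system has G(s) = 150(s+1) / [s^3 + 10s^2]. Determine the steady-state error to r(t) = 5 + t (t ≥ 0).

0

Lowest-order denominator term is 10s^2, so the open loop has 2 poles at the origin → type 2 system. By superposition:
  • 5: tracked with zero error.
  • t: tracked with zero error.
Total e_ss = 0.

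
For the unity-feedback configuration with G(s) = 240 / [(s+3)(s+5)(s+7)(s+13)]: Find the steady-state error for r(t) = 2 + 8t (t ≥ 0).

G(s) has no factors of s in the denominator, so the system is type 0. By superposition:
  • 2: e_ss = 2/(1+K_p) with K_p=16/91 → 182/107.
  • 8t: a type-0 system cannot track it, e_ss → ∞.
The unbounded component dominates.

infinity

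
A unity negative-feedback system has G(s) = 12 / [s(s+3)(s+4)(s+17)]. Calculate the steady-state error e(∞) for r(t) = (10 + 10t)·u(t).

170

System type = 1 (one pole at s=0). Taking each input component in turn:
  • 10: tracked with zero error.
  • 10t: e_ss = 10/K_v with K_v=1/17 → 170.
Total e_ss = 170.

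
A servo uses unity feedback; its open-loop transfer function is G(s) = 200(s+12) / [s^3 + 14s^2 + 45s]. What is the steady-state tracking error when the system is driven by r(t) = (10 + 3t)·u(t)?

The denominator has no term below 45s — 1 pole at s=0, type 1. By superposition:
  • 10: tracked with zero error.
  • 3t: e_ss = 3/K_v with K_v=160/3 → 9/160.
Total e_ss = 9/160.

9/160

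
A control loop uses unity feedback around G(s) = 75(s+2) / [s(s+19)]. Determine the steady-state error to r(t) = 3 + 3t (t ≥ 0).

0.38

One free integrator in G(s): this is a type 1 system. By superposition:
  • 3: tracked with zero error.
  • 3t: e_ss = 3/K_v with K_v=150/19 → 0.38.
Total e_ss = 0.38.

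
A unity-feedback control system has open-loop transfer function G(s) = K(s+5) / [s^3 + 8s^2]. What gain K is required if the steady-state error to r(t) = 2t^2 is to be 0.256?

25

Lowest-order denominator term is 8s^2, so the open loop has 2 poles at the origin → type 2 system.
K_a = lim_{s→0} s^2·G(s) = K·5 / 8 = 0.625·K.
e_ss = 4/K_a = 0.256 ⇒ K_a = 15.625 ⇒ K = 15.625/0.625 = 25.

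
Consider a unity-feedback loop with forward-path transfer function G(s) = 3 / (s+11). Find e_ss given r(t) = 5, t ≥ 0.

No free integrators in G(s): this is a type 0 system.
K_p = lim_{s→0} G(s) = 3 / (11) = 3/11.
e_ss = 5/(1 + K_p) = 5/(14/11) = 55/14.

55/14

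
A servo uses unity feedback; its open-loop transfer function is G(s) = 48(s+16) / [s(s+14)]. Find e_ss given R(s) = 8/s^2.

7/48

The open loop has one pole at the origin → type 1 system.
K_v = lim_{s→0} s·G(s) = 48·16 / (14) = 384/7.
e_ss = 8/K_v = 8/(384/7) = 7/48.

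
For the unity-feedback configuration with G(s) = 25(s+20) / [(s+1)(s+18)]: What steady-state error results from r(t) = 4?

36/259

The open loop has no poles at the origin → type 0 system.
K_p = lim_{s→0} G(s) = 25·20 / (1·18) = 250/9.
e_ss = 4/(1 + K_p) = 4/(259/9) = 36/259.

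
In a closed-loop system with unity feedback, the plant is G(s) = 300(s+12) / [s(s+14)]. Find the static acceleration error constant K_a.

0

The open loop has one pole at the origin → type 1 system.
K_a = lim_{s→0} s^2·G(s) = 0 (the extra factor of s kills the finite limit).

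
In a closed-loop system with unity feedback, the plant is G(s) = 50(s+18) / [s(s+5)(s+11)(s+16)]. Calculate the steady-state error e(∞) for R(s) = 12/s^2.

The open loop has one pole at the origin → type 1 system.
K_v = lim_{s→0} s·G(s) = 50·18 / (5·11·16) = 45/44.
e_ss = 12/K_v = 12/(45/44) = 176/15.

176/15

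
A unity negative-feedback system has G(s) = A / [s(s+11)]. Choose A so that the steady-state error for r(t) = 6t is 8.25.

8

G(s) has one factor of s in the denominator, so the system is type 1.
K_v = lim_{s→0} s·G(s) = A / (11) = (1/11)·A.
e_ss = 6/K_v = 8.25 ⇒ K_v = 8/11 ⇒ A = (8/11)/(1/11) = 8.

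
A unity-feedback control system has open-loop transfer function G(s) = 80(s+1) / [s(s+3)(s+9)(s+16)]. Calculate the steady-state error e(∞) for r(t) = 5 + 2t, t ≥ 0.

One free integrator in G(s): this is a type 1 system. Treating each term separately:
  • 5: tracked with zero error.
  • 2t: e_ss = 2/K_v with K_v=5/27 → 10.8.
Total e_ss = 10.8.

10.8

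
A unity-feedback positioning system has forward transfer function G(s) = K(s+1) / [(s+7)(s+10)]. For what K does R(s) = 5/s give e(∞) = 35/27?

200

G(s) has no factors of s in the denominator, so the system is type 0.
K_p = lim_{s→0} G(s) = K·1 / (7·10) = (1/70)·K.
e_ss = 5/(1 + K_p) = 35/27 ⇒ 1 + (1/70)·K = 27/7 ⇒ K = 200.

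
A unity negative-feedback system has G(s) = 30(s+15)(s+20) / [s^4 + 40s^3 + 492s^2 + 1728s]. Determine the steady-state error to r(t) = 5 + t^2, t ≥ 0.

Factoring s from the denominator leaves a polynomial with constant term 1728, so the system is type 1. Taking each input component in turn:
  • 5: tracked with zero error.
  • t^2: a type-1 system cannot track it, e_ss → ∞.
The unbounded component dominates.

infinity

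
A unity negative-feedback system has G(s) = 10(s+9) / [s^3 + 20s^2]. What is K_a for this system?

The denominator has no term below 20s^2 — 2 poles at s=0, type 2.
K_a = lim_{s→0} s^2·G(s) = 10·9 / 20 = 4.5.

4.5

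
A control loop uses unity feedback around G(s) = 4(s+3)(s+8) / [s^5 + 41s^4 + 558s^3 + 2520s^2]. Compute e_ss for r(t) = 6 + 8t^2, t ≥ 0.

The denominator has no term below 2520s^2 — 2 poles at s=0, type 2. Taking each input component in turn:
  • 6: tracked with zero error.
  • 8t^2: e_ss = 16/K_a with K_a=4/105 → 420.
Total e_ss = 420.

420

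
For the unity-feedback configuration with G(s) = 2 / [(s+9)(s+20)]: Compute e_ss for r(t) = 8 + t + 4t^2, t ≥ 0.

G(s) has no factors of s in the denominator, so the system is type 0. By superposition:
  • 8: e_ss = 8/(1+K_p) with K_p=1/90 → 720/91.
  • t: a type-0 system cannot track it, e_ss → ∞.
  • 4t^2: a type-0 system cannot track it, e_ss → ∞.
The unbounded component dominates.

infinity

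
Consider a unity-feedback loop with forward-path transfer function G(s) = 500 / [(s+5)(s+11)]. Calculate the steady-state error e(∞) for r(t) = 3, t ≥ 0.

11/37

The open loop has no poles at the origin → type 0 system.
K_p = lim_{s→0} G(s) = 500 / (5·11) = 100/11.
e_ss = 3/(1 + K_p) = 3/(111/11) = 11/37.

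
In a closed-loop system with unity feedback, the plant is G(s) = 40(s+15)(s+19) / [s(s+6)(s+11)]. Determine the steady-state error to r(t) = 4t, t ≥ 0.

11/475

G(s) has one factor of s in the denominator, so the system is type 1.
K_v = lim_{s→0} s·G(s) = 40·15·19 / (6·11) = 1900/11.
e_ss = 4/K_v = 4/(1900/11) = 11/475.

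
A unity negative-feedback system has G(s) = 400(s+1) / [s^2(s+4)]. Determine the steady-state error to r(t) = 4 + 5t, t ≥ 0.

0

Two free integrators in G(s): this is a type 2 system. Taking each input component in turn:
  • 4: tracked with zero error.
  • 5t: tracked with zero error.
Total e_ss = 0.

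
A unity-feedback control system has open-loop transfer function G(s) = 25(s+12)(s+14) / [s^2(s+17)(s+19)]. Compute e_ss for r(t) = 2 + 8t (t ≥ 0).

The open loop has two poles at the origin → type 2 system. By superposition:
  • 2: tracked with zero error.
  • 8t: tracked with zero error.
Total e_ss = 0.

0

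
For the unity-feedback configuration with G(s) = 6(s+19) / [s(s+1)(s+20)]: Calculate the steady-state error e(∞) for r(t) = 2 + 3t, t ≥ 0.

10/19

One free integrator in G(s): this is a type 1 system. By superposition:
  • 2: tracked with zero error.
  • 3t: e_ss = 3/K_v with K_v=5.7 → 10/19.
Total e_ss = 10/19.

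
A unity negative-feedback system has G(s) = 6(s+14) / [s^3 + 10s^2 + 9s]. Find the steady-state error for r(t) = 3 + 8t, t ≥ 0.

Factoring s from the denominator leaves a polynomial with constant term 9, so the system is type 1. Taking each input component in turn:
  • 3: tracked with zero error.
  • 8t: e_ss = 8/K_v with K_v=28/3 → 6/7.
Total e_ss = 6/7.

6/7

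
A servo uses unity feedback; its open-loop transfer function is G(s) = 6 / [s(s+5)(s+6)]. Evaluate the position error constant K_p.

infinity

K_p = lim_{s→0} G(s); with 1 pole at the origin the limit diverges, so K_p = ∞.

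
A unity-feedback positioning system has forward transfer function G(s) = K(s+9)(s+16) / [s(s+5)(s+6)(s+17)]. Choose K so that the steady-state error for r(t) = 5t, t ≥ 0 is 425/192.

8

The open loop has one pole at the origin → type 1 system.
K_v = lim_{s→0} s·G(s) = K·9·16 / (5·6·17) = (24/85)·K.
e_ss = 5/K_v = 425/192 ⇒ K_v = 192/85 ⇒ K = (192/85)/(24/85) = 8.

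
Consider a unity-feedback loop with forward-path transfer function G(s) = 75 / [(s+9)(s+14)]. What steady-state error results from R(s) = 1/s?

42/67

No free integrators in G(s): this is a type 0 system.
K_p = lim_{s→0} G(s) = 75 / (9·14) = 25/42.
e_ss = 1/(1 + K_p) = 1/(67/42) = 42/67.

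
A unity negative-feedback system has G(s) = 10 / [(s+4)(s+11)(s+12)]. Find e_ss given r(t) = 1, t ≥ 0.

No free integrators in G(s): this is a type 0 system.
K_p = lim_{s→0} G(s) = 10 / (4·11·12) = 5/264.
e_ss = 1/(1 + K_p) = 1/(269/264) = 264/269.

264/269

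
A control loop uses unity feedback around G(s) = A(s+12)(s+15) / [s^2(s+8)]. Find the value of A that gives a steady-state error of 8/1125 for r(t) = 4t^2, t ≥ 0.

50

G(s) has two factors of s in the denominator, so the system is type 2.
K_a = lim_{s→0} s^2·G(s) = A·12·15 / (8) = 22.5·A.
e_ss = 8/K_a = 8/1125 ⇒ K_a = 1125 ⇒ A = 1125/22.5 = 50.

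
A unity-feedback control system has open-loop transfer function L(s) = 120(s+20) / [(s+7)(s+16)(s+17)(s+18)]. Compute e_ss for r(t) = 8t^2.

infinity

The open loop has no poles at the origin → type 0 system.
K_a = lim_{s→0} s^2·L(s) = 0; the steady-state error to this parabolic input grows without bound.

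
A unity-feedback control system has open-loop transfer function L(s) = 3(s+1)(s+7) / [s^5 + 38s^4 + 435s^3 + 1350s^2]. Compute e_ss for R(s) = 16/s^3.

Lowest-order denominator term is 1350s^2, so the open loop has 2 poles at the origin → type 2 system.
K_a = lim_{s→0} s^2·L(s) = 3·1·7 / 1350 = 7/450.
r(t) = 8t^2 gives R(s) = 16/s^3.
e_ss = 16/K_a = 16/(7/450) = 7200/7.

7200/7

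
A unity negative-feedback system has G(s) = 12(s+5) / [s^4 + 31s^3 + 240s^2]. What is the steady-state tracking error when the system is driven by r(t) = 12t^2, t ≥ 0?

96

The denominator has no term below 240s^2 — 2 poles at s=0, type 2.
K_a = lim_{s→0} s^2·G(s) = 12·5 / 240 = 0.25.
r(t) = 12t^2 gives R(s) = 24/s^3.
e_ss = 24/K_a = 24/0.25 = 96.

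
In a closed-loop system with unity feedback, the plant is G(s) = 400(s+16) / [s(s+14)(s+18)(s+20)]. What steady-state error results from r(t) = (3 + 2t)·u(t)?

1.575

System type = 1 (one pole at s=0). By superposition:
  • 3: tracked with zero error.
  • 2t: e_ss = 2/K_v with K_v=80/63 → 1.575.
Total e_ss = 1.575.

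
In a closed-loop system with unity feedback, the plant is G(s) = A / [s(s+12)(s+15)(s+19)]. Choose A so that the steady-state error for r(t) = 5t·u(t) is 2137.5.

8

G(s) has one factor of s in the denominator, so the system is type 1.
K_v = lim_{s→0} s·G(s) = A / (12·15·19) = (1/3420)·A.
e_ss = 5/K_v = 2137.5 ⇒ K_v = 2/855 ⇒ A = (2/855)/(1/3420) = 8.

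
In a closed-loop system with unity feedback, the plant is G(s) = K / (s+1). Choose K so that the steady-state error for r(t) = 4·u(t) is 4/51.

The open loop has no poles at the origin → type 0 system.
K_p = lim_{s→0} G(s) = K / (1) = 1·K.
e_ss = 4/(1 + K_p) = 4/51 ⇒ 1 + 1·K = 51 ⇒ K = 50.

50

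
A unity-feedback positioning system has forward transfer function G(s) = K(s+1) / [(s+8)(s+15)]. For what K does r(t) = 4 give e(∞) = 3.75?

The open loop has no poles at the origin → type 0 system.
K_p = lim_{s→0} G(s) = K·1 / (8·15) = (1/120)·K.
e_ss = 4/(1 + K_p) = 3.75 ⇒ 1 + (1/120)·K = 16/15 ⇒ K = 8.

8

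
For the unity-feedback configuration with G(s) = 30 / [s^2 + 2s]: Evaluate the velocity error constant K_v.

15

Lowest-order denominator term is 2s, so the open loop has 1 pole at the origin → type 1 system.
K_v = lim_{s→0} s·G(s) = 30 / 2 = 15.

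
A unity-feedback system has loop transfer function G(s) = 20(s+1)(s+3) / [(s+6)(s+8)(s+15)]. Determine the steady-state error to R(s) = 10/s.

G(s) has no factors of s in the denominator, so the system is type 0.
K_p = lim_{s→0} G(s) = 20·1·3 / (6·8·15) = 1/12.
e_ss = 10/(1 + K_p) = 10/(13/12) = 120/13.

120/13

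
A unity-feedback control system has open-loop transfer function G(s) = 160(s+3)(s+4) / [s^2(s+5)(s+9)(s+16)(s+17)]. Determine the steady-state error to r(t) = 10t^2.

127.5

System type = 2 (two poles at s=0).
K_a = lim_{s→0} s^2·G(s) = 160·3·4 / (5·9·16·17) = 8/51.
r(t) = 10t^2 gives R(s) = 20/s^3.
e_ss = 20/K_a = 20/(8/51) = 127.5.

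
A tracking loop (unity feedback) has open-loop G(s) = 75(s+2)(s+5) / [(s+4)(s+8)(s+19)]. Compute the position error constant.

The open loop has no poles at the origin → type 0 system.
K_p = lim_{s→0} G(s) = 75·2·5 / (4·8·19) = 375/304.

375/304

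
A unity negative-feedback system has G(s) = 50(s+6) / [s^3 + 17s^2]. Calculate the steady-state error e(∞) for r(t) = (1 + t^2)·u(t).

17/150

The denominator has no term below 17s^2 — 2 poles at s=0, type 2. By superposition:
  • 1: tracked with zero error.
  • t^2: e_ss = 2/K_a with K_a=300/17 → 17/150.
Total e_ss = 17/150.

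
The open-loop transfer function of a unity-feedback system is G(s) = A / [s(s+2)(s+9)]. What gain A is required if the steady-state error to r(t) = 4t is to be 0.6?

120

One free integrator in G(s): this is a type 1 system.
K_v = lim_{s→0} s·G(s) = A / (2·9) = (1/18)·A.
e_ss = 4/K_v = 0.6 ⇒ K_v = 20/3 ⇒ A = (20/3)/(1/18) = 120.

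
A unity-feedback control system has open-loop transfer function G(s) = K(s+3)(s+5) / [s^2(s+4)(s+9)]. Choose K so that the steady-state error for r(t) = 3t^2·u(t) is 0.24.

The open loop has two poles at the origin → type 2 system.
K_a = lim_{s→0} s^2·G(s) = K·3·5 / (4·9) = (5/12)·K.
e_ss = 6/K_a = 0.24 ⇒ K_a = 25 ⇒ K = 25/(5/12) = 60.

60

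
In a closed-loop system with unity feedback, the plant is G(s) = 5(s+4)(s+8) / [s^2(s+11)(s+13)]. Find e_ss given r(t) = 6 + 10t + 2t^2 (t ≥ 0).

3.575

G(s) has two factors of s in the denominator, so the system is type 2. Taking each input component in turn:
  • 6: tracked with zero error.
  • 10t: tracked with zero error.
  • 2t^2: e_ss = 4/K_a with K_a=160/143 → 3.575.
Total e_ss = 3.575.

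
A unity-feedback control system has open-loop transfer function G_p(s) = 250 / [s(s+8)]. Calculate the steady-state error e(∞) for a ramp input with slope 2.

0.064

System type = 1 (one pole at s=0).
K_v = lim_{s→0} s·G_p(s) = 250 / (8) = 31.25.
e_ss = 2/K_v = 2/31.25 = 0.064.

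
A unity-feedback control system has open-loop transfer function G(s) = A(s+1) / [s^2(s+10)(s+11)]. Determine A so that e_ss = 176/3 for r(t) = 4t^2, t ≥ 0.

15

Two free integrators in G(s): this is a type 2 system.
K_a = lim_{s→0} s^2·G(s) = A·1 / (10·11) = (1/110)·A.
e_ss = 8/K_a = 176/3 ⇒ K_a = 3/22 ⇒ A = (3/22)/(1/110) = 15.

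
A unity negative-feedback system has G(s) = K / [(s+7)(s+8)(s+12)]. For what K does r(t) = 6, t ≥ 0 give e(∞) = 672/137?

System type = 0 (no poles at s=0).
K_p = lim_{s→0} G(s) = K / (7·8·12) = (1/672)·K.
e_ss = 6/(1 + K_p) = 672/137 ⇒ 1 + (1/672)·K = 137/112 ⇒ K = 150.

150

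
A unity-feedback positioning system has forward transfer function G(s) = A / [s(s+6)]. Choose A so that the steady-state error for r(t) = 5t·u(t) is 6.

System type = 1 (one pole at s=0).
K_v = lim_{s→0} s·G(s) = A / (6) = (1/6)·A.
e_ss = 5/K_v = 6 ⇒ K_v = 5/6 ⇒ A = (5/6)/(1/6) = 5.

5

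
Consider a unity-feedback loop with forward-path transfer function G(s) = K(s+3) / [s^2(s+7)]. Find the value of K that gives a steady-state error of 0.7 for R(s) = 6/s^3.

20

G(s) has two factors of s in the denominator, so the system is type 2.
K_a = lim_{s→0} s^2·G(s) = K·3 / (7) = (3/7)·K.
e_ss = 6/K_a = 0.7 ⇒ K_a = 60/7 ⇒ K = (60/7)/(3/7) = 20.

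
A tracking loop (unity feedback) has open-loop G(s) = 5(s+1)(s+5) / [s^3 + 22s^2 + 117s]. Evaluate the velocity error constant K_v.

25/117

The denominator has no term below 117s — 1 pole at s=0, type 1.
K_v = lim_{s→0} s·G(s) = 5·1·5 / 117 = 25/117.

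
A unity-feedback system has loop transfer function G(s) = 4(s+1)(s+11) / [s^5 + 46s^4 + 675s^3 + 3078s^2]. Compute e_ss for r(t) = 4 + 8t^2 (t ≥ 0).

Factoring s^2 from the denominator leaves a polynomial with constant term 3078, so the system is type 2. Treating each term separately:
  • 4: tracked with zero error.
  • 8t^2: e_ss = 16/K_a with K_a=22/1539 → 12312/11.
Total e_ss = 12312/11.

12312/11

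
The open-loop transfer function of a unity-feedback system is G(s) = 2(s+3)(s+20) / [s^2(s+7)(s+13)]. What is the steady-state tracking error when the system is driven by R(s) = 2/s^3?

The open loop has two poles at the origin → type 2 system.
K_a = lim_{s→0} s^2·G(s) = 2·3·20 / (7·13) = 120/91.
r(t) = t^2 gives R(s) = 2/s^3.
e_ss = 2/K_a = 2/(120/91) = 91/60.

91/60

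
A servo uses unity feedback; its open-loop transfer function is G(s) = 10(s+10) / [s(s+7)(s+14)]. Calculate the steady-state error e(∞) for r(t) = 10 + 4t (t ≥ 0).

3.92

One free integrator in G(s): this is a type 1 system. Treating each term separately:
  • 10: tracked with zero error.
  • 4t: e_ss = 4/K_v with K_v=50/49 → 3.92.
Total e_ss = 3.92.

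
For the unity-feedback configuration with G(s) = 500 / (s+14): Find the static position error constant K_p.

System type = 0 (no poles at s=0).
K_p = lim_{s→0} G(s) = 500 / (14) = 250/7.

250/7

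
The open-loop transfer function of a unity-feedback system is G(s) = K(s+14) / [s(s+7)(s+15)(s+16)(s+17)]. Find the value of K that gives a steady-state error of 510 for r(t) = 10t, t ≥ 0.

One free integrator in G(s): this is a type 1 system.
K_v = lim_{s→0} s·G(s) = K·14 / (7·15·16·17) = (1/2040)·K.
e_ss = 10/K_v = 510 ⇒ K_v = 1/51 ⇒ K = (1/51)/(1/2040) = 40.

40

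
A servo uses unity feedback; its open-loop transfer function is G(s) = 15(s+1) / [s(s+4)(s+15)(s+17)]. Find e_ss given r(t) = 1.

0

One free integrator in G(s): this is a type 1 system.
A type-1 system has K_p = ∞, so it tracks a step input with zero steady-state error.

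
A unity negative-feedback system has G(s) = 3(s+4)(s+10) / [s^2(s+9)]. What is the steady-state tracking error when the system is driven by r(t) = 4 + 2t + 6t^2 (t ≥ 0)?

0.9

The open loop has two poles at the origin → type 2 system. Treating each term separately:
  • 4: tracked with zero error.
  • 2t: tracked with zero error.
  • 6t^2: e_ss = 12/K_a with K_a=40/3 → 0.9.
Total e_ss = 0.9.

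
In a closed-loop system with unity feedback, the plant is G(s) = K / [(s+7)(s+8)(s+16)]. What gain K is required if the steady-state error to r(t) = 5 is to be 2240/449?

2

System type = 0 (no poles at s=0).
K_p = lim_{s→0} G(s) = K / (7·8·16) = (1/896)·K.
e_ss = 5/(1 + K_p) = 2240/449 ⇒ 1 + (1/896)·K = 449/448 ⇒ K = 2.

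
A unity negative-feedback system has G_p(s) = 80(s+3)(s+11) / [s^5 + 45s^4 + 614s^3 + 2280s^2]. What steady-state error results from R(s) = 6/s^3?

Factoring s^2 from the denominator leaves a polynomial with constant term 2280, so the system is type 2.
K_a = lim_{s→0} s^2·G_p(s) = 80·3·11 / 2280 = 22/19.
r(t) = 3t^2 gives R(s) = 6/s^3.
e_ss = 6/K_a = 6/(22/19) = 57/11.

57/11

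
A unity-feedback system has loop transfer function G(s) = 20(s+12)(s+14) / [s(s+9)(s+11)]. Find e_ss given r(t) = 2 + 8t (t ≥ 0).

33/140

System type = 1 (one pole at s=0). Treating each term separately:
  • 2: tracked with zero error.
  • 8t: e_ss = 8/K_v with K_v=1120/33 → 33/140.
Total e_ss = 33/140.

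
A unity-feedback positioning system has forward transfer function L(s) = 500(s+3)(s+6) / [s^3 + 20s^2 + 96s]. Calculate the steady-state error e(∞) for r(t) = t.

The denominator has no term below 96s — 1 pole at s=0, type 1.
K_v = lim_{s→0} s·L(s) = 500·3·6 / 96 = 93.75.
e_ss = 1/K_v = 1/93.75 = 4/375.

4/375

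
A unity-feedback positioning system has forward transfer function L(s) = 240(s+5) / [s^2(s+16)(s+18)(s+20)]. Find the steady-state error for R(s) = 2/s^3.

9.6

The open loop has two poles at the origin → type 2 system.
K_a = lim_{s→0} s^2·L(s) = 240·5 / (16·18·20) = 5/24.
r(t) = t^2 gives R(s) = 2/s^3.
e_ss = 2/K_a = 2/(5/24) = 9.6.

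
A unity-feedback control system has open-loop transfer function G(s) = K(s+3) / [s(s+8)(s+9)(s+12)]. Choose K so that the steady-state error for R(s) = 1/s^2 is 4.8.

60

G(s) has one factor of s in the denominator, so the system is type 1.
K_v = lim_{s→0} s·G(s) = K·3 / (8·9·12) = (1/288)·K.
e_ss = 1/K_v = 4.8 ⇒ K_v = 5/24 ⇒ K = (5/24)/(1/288) = 60.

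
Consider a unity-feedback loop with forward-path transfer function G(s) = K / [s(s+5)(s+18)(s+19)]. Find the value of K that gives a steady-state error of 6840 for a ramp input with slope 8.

System type = 1 (one pole at s=0).
K_v = lim_{s→0} s·G(s) = K / (5·18·19) = (1/1710)·K.
e_ss = 8/K_v = 6840 ⇒ K_v = 1/855 ⇒ K = (1/855)/(1/1710) = 2.

2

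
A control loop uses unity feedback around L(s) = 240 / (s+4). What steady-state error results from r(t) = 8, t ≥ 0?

8/61

The open loop has no poles at the origin → type 0 system.
K_p = lim_{s→0} L(s) = 240 / (4) = 60.
e_ss = 8/(1 + K_p) = 8/61.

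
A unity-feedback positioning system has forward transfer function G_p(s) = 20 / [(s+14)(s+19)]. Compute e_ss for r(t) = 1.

The open loop has no poles at the origin → type 0 system.
K_p = lim_{s→0} G_p(s) = 20 / (14·19) = 10/133.
e_ss = 1/(1 + K_p) = 1/(143/133) = 133/143.

133/143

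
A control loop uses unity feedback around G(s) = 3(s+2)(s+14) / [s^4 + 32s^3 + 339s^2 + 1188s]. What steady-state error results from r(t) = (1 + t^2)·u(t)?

infinity

Factoring s from the denominator leaves a polynomial with constant term 1188, so the system is type 1. Treating each term separately:
  • 1: tracked with zero error.
  • t^2: a type-1 system cannot track it, e_ss → ∞.
The unbounded component dominates.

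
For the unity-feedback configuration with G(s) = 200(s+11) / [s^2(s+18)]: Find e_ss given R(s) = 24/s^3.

54/275

G(s) has two factors of s in the denominator, so the system is type 2.
K_a = lim_{s→0} s^2·G(s) = 200·11 / (18) = 1100/9.
r(t) = 12t^2 gives R(s) = 24/s^3.
e_ss = 24/K_a = 24/(1100/9) = 54/275.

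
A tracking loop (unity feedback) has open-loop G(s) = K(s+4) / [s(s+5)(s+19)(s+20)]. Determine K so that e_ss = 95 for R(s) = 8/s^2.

System type = 1 (one pole at s=0).
K_v = lim_{s→0} s·G(s) = K·4 / (5·19·20) = (1/475)·K.
e_ss = 8/K_v = 95 ⇒ K_v = 8/95 ⇒ K = (8/95)/(1/475) = 40.

40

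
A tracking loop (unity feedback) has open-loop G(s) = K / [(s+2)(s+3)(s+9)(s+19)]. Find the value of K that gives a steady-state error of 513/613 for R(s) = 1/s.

G(s) has no factors of s in the denominator, so the system is type 0.
K_p = lim_{s→0} G(s) = K / (2·3·9·19) = (1/1026)·K.
e_ss = 1/(1 + K_p) = 513/613 ⇒ 1 + (1/1026)·K = 613/513 ⇒ K = 200.

200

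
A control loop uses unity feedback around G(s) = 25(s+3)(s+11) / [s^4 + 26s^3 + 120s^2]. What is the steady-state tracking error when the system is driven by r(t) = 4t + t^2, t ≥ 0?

16/55

The denominator has no term below 120s^2 — 2 poles at s=0, type 2. Treating each term separately:
  • 4t: tracked with zero error.
  • t^2: e_ss = 2/K_a with K_a=6.875 → 16/55.
Total e_ss = 16/55.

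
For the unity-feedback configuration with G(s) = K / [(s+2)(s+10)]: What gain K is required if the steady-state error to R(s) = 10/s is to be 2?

No free integrators in G(s): this is a type 0 system.
K_p = lim_{s→0} G(s) = K / (2·10) = 0.05·K.
e_ss = 10/(1 + K_p) = 2 ⇒ 1 + 0.05·K = 5 ⇒ K = 80.

80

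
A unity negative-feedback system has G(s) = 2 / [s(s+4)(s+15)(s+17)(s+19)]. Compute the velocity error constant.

1/9690

One free integrator in G(s): this is a type 1 system.
K_v = lim_{s→0} s·G(s) = 2 / (4·15·17·19) = 1/9690.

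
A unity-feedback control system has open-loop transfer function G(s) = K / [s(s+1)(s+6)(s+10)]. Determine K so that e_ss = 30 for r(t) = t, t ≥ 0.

2

System type = 1 (one pole at s=0).
K_v = lim_{s→0} s·G(s) = K / (1·6·10) = (1/60)·K.
e_ss = 1/K_v = 30 ⇒ K_v = 1/30 ⇒ K = (1/30)/(1/60) = 2.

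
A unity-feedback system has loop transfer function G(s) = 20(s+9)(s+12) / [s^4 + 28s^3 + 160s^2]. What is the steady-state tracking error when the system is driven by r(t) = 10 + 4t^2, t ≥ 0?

16/27

Lowest-order denominator term is 160s^2, so the open loop has 2 poles at the origin → type 2 system. Treating each term separately:
  • 10: tracked with zero error.
  • 4t^2: e_ss = 8/K_a with K_a=13.5 → 16/27.
Total e_ss = 16/27.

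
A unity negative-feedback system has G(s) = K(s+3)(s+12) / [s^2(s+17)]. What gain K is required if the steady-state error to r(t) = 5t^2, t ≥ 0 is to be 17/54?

Two free integrators in G(s): this is a type 2 system.
K_a = lim_{s→0} s^2·G(s) = K·3·12 / (17) = (36/17)·K.
e_ss = 10/K_a = 17/54 ⇒ K_a = 540/17 ⇒ K = (540/17)/(36/17) = 15.

15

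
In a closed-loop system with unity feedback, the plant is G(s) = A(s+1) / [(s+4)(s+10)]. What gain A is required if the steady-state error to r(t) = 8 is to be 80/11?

G(s) has no factors of s in the denominator, so the system is type 0.
K_p = lim_{s→0} G(s) = A·1 / (4·10) = 0.025·A.
e_ss = 8/(1 + K_p) = 80/11 ⇒ 1 + 0.025·A = 1.1 ⇒ A = 4.

4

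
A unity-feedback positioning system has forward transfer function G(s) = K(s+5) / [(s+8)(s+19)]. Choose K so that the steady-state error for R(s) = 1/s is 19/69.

80

System type = 0 (no poles at s=0).
K_p = lim_{s→0} G(s) = K·5 / (8·19) = (5/152)·K.
e_ss = 1/(1 + K_p) = 19/69 ⇒ 1 + (5/152)·K = 69/19 ⇒ K = 80.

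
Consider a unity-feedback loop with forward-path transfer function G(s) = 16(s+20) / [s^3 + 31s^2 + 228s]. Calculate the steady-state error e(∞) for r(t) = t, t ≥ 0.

0.7125

Factoring s from the denominator leaves a polynomial with constant term 228, so the system is type 1.
K_v = lim_{s→0} s·G(s) = 16·20 / 228 = 80/57.
e_ss = 1/K_v = 1/(80/57) = 0.7125.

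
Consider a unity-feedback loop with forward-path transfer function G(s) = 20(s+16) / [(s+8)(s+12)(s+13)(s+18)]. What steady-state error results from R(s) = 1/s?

System type = 0 (no poles at s=0).
K_p = lim_{s→0} G(s) = 20·16 / (8·12·13·18) = 5/351.
e_ss = 1/(1 + K_p) = 1/(356/351) = 351/356.

351/356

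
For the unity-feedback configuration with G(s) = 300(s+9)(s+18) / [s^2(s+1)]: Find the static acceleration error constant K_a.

G(s) has two factors of s in the denominator, so the system is type 2.
K_a = lim_{s→0} s^2·G(s) = 300·9·18 / (1) = 48600.

48600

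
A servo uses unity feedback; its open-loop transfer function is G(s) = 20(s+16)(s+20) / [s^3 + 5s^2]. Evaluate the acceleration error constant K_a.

1280

Factoring s^2 from the denominator leaves a polynomial with constant term 5, so the system is type 2.
K_a = lim_{s→0} s^2·G(s) = 20·16·20 / 5 = 1280.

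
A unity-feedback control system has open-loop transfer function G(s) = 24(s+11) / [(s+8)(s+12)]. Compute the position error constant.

The open loop has no poles at the origin → type 0 system.
K_p = lim_{s→0} G(s) = 24·11 / (8·12) = 2.75.

2.75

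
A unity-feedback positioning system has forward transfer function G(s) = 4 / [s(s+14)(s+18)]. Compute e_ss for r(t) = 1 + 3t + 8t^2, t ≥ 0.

infinity

The open loop has one pole at the origin → type 1 system. By superposition:
  • 1: tracked with zero error.
  • 3t: e_ss = 3/K_v with K_v=1/63 → 189.
  • 8t^2: a type-1 system cannot track it, e_ss → ∞.
The unbounded component dominates.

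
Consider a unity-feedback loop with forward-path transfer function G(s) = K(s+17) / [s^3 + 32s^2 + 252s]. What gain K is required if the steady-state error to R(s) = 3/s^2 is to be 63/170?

120

Lowest-order denominator term is 252s, so the open loop has 1 pole at the origin → type 1 system.
K_v = lim_{s→0} s·G(s) = K·17 / 252 = (17/252)·K.
e_ss = 3/K_v = 63/170 ⇒ K_v = 170/21 ⇒ K = (170/21)/(17/252) = 120.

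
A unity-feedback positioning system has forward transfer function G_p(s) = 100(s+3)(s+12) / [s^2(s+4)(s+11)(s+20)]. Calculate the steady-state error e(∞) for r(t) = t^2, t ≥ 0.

22/45

G_p(s) has two factors of s in the denominator, so the system is type 2.
K_a = lim_{s→0} s^2·G_p(s) = 100·3·12 / (4·11·20) = 45/11.
r(t) = t^2 gives R(s) = 2/s^3.
e_ss = 2/K_a = 2/(45/11) = 22/45.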